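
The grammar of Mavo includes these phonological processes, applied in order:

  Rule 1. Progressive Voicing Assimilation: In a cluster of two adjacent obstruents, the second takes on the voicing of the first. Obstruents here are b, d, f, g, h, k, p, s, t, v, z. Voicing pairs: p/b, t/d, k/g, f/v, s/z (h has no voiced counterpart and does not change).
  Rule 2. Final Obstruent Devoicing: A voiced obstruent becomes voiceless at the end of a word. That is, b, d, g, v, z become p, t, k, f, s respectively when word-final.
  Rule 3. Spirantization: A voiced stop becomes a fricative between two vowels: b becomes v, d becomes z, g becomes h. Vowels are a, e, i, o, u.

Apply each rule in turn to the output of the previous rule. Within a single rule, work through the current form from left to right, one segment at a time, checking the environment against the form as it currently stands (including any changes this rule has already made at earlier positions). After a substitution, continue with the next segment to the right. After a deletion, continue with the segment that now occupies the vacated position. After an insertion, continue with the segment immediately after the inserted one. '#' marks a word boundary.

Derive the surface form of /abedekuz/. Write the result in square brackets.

Rule 1 Progressive Voicing Assimilation: no change — [abedekuz]
Rule 2 Final Obstruent Devoicing: [abedekuz] → [abedekus]
Rule 3 Spirantization: [abedekus] → [avezekus]

[avezekus]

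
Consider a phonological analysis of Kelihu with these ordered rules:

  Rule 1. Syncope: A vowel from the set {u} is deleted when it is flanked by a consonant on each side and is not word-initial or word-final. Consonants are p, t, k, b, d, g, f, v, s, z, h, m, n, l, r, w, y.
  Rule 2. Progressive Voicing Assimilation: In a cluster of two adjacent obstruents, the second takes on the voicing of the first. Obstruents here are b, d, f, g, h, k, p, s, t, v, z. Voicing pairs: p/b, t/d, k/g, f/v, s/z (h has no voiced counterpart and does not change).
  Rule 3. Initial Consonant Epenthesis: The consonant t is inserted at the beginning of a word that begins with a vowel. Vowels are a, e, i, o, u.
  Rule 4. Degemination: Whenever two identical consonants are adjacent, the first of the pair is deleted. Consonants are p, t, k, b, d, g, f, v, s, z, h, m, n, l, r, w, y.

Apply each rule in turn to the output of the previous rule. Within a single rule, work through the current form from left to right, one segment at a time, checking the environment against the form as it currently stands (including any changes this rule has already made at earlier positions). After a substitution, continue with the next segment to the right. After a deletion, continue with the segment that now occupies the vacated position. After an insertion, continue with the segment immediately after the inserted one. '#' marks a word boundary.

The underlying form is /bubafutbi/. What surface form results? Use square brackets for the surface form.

[baftpi]

Rule 1 Syncope: [bubafutbi] → [bbaftbi]
Rule 2 Progressive Voicing Assimilation: [bbaftbi] → [bbaftpi]
Rule 3 Initial Consonant Epenthesis: no change — [bbaftpi]
Rule 4 Degemination: [bbaftpi] → [baftpi]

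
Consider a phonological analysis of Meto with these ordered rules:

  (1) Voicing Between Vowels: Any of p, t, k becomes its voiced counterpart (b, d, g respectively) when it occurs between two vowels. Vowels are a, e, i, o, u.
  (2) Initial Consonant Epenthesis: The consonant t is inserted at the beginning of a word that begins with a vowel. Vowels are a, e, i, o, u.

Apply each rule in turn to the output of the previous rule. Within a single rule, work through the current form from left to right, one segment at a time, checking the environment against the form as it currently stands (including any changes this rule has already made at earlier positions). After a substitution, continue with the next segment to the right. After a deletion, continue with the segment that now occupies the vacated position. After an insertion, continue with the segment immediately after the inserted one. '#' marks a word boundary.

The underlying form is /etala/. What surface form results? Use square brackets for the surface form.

(1) Voicing Between Vowels: [etala] → [edala]
(2) Initial Consonant Epenthesis: [edala] → [tedala]

[tedala]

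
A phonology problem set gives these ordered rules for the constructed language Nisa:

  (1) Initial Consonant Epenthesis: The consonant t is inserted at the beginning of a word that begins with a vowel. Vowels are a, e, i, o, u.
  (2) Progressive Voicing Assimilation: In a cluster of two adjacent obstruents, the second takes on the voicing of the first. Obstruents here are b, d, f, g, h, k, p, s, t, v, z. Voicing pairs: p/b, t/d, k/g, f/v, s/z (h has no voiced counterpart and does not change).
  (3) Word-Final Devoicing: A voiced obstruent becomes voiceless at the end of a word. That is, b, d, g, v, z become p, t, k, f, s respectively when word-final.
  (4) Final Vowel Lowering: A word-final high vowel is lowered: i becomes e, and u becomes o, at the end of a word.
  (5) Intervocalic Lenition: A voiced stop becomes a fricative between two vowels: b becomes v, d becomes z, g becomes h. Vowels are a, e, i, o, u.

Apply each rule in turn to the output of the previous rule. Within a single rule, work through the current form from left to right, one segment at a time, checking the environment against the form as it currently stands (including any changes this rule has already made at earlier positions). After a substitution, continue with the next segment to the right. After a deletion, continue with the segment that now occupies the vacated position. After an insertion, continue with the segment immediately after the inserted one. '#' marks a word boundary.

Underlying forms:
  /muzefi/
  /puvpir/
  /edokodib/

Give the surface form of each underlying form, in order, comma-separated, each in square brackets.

/muzefi/:
  (1) Initial Consonant Epenthesis: no change — [muzefi]
  (2) Progressive Voicing Assimilation: no change — [muzefi]
  (3) Word-Final Devoicing: no change — [muzefi]
  (4) Final Vowel Lowering: [muzefi] → [muzefe]
  (5) Intervocalic Lenition: no change — [muzefe]
/puvpir/:
  (1) Initial Consonant Epenthesis: no change — [puvpir]
  (2) Progressive Voicing Assimilation: [puvpir] → [puvbir]
  (3) Word-Final Devoicing: no change — [puvbir]
  (4) Final Vowel Lowering: no change — [puvbir]
  (5) Intervocalic Lenition: no change — [puvbir]
/edokodib/:
  (1) Initial Consonant Epenthesis: [edokodib] → [tedokodib]
  (2) Progressive Voicing Assimilation: no change — [tedokodib]
  (3) Word-Final Devoicing: [tedokodib] → [tedokodip]
  (4) Final Vowel Lowering: no change — [tedokodip]
  (5) Intervocalic Lenition: [tedokodip] → [tezokozip]

[muzefe], [puvbir], [tezokozip]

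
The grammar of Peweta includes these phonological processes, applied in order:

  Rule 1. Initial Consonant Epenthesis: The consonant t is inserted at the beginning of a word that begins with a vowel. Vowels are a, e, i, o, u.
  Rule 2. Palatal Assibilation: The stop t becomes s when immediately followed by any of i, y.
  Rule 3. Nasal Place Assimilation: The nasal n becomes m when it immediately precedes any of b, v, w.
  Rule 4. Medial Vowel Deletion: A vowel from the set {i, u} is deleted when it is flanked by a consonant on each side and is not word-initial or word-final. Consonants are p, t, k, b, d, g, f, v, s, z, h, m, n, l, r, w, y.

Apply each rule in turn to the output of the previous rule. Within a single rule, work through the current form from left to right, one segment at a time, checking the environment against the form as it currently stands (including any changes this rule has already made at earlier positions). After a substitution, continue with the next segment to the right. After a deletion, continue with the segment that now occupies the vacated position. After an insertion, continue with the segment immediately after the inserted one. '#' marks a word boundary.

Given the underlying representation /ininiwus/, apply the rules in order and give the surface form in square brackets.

[snnws]

Rule 1 Initial Consonant Epenthesis: [ininiwus] → [tininiwus]
Rule 2 Palatal Assibilation: [tininiwus] → [sininiwus]
Rule 3 Nasal Place Assimilation: no change — [sininiwus]
Rule 4 Medial Vowel Deletion: [sininiwus] → [snnws]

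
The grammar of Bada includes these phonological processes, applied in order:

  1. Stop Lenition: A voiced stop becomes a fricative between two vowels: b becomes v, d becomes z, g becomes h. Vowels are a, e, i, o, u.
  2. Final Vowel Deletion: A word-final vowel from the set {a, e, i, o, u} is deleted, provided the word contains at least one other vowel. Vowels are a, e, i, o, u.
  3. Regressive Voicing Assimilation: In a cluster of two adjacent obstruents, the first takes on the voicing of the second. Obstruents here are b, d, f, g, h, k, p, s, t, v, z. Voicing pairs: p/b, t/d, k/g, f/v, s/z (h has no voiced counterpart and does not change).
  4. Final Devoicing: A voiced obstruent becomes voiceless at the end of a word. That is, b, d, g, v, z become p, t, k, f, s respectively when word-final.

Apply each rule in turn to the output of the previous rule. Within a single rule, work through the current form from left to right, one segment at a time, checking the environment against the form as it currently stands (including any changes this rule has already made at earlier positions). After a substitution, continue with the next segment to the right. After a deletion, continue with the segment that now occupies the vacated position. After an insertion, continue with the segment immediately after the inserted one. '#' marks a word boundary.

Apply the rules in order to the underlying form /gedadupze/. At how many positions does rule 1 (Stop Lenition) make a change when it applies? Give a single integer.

2

1 Stop Lenition: [gedadupze] → [gezazupze]
2 Final Vowel Deletion: [gezazupze] → [gezazupz]
3 Regressive Voicing Assimilation: [gezazupz] → [gezazubz]
4 Final Devoicing: [gezazubz] → [gezazubs]
Rule 1 changed 2 position(s).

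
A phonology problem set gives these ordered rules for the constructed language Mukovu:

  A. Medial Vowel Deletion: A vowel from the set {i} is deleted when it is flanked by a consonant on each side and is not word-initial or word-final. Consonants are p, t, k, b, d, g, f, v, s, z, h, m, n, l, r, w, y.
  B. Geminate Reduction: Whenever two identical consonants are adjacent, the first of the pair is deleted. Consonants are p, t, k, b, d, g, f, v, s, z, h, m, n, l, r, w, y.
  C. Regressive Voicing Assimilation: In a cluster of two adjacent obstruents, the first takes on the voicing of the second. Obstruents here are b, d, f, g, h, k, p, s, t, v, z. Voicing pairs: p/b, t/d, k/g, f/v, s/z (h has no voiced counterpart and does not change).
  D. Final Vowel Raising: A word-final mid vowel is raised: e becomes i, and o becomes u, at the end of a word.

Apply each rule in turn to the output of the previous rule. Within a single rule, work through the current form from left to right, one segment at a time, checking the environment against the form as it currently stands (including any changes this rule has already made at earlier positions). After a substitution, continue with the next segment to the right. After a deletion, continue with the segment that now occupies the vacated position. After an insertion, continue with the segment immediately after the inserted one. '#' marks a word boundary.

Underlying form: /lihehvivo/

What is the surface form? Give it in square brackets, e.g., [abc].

A Medial Vowel Deletion: [lihehvivo] → [lhehvvo]
B Geminate Reduction: [lhehvvo] → [lhehvo]
C Regressive Voicing Assimilation: no change — [lhehvo]
D Final Vowel Raising: [lhehvo] → [lhehvu]

[lhehvu]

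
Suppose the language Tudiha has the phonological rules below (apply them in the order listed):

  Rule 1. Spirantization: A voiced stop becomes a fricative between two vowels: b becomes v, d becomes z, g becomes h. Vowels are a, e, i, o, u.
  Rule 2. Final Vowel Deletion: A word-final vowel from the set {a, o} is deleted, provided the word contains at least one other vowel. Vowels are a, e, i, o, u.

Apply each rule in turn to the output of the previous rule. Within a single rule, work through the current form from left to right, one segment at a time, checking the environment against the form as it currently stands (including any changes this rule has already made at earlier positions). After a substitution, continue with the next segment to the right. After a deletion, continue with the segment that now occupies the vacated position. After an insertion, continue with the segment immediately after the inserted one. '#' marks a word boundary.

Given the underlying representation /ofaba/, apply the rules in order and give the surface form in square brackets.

[ofav]

Rule 1 Spirantization: [ofaba] → [ofava]
Rule 2 Final Vowel Deletion: [ofava] → [ofav]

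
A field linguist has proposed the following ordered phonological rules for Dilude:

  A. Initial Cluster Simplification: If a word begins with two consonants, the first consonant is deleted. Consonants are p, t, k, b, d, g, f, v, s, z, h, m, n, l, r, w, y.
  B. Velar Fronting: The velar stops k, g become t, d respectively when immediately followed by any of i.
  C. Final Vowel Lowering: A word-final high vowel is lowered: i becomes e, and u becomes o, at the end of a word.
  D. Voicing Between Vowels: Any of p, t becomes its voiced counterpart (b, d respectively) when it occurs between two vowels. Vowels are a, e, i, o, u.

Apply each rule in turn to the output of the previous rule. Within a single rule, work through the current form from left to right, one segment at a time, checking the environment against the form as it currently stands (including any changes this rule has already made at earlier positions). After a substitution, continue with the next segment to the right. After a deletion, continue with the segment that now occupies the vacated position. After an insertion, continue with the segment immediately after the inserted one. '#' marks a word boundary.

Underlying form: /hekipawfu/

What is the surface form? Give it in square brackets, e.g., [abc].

A Initial Cluster Simplification: no change — [hekipawfu]
B Velar Fronting: [hekipawfu] → [hetipawfu]
C Final Vowel Lowering: [hetipawfu] → [hetipawfo]
D Voicing Between Vowels: [hetipawfo] → [hedibawfo]

[hedibawfo]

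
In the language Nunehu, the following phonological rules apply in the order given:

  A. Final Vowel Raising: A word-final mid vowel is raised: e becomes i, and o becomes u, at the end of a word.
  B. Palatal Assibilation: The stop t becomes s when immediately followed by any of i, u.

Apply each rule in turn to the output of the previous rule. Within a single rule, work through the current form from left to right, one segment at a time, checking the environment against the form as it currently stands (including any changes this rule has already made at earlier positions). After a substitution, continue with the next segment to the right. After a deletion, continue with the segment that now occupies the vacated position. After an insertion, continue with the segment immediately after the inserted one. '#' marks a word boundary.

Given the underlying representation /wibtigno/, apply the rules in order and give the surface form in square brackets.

[wibsignu]

A Final Vowel Raising: [wibtigno] → [wibtignu]
B Palatal Assibilation: [wibtignu] → [wibsignu]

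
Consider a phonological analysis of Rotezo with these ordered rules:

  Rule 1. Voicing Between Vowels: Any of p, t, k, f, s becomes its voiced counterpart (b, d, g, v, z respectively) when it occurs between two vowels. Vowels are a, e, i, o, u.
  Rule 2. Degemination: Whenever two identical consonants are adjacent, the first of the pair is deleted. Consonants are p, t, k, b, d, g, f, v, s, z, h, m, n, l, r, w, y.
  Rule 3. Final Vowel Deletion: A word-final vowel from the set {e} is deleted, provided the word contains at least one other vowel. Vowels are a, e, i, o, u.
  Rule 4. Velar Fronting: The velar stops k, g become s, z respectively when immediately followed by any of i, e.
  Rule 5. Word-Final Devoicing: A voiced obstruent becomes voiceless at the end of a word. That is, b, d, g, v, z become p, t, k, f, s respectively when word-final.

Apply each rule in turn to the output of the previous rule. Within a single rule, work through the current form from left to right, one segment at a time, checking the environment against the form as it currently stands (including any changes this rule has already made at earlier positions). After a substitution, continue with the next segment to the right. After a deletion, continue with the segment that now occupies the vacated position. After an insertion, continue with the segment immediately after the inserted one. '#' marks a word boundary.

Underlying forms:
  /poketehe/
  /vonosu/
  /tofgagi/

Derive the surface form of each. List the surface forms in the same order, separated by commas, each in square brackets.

[pozedeh], [vonozu], [tofgazi]

/poketehe/:
  Rule 1 Voicing Between Vowels: [poketehe] → [pogedehe]
  Rule 2 Degemination: no change — [pogedehe]
  Rule 3 Final Vowel Deletion: [pogedehe] → [pogedeh]
  Rule 4 Velar Fronting: [pogedeh] → [pozedeh]
  Rule 5 Word-Final Devoicing: no change — [pozedeh]
/vonosu/:
  Rule 1 Voicing Between Vowels: [vonosu] → [vonozu]
  Rule 2 Degemination: no change — [vonozu]
  Rule 3 Final Vowel Deletion: no change — [vonozu]
  Rule 4 Velar Fronting: no change — [vonozu]
  Rule 5 Word-Final Devoicing: no change — [vonozu]
/tofgagi/:
  Rule 1 Voicing Between Vowels: no change — [tofgagi]
  Rule 2 Degemination: no change — [tofgagi]
  Rule 3 Final Vowel Deletion: no change — [tofgagi]
  Rule 4 Velar Fronting: [tofgagi] → [tofgazi]
  Rule 5 Word-Final Devoicing: no change — [tofgazi]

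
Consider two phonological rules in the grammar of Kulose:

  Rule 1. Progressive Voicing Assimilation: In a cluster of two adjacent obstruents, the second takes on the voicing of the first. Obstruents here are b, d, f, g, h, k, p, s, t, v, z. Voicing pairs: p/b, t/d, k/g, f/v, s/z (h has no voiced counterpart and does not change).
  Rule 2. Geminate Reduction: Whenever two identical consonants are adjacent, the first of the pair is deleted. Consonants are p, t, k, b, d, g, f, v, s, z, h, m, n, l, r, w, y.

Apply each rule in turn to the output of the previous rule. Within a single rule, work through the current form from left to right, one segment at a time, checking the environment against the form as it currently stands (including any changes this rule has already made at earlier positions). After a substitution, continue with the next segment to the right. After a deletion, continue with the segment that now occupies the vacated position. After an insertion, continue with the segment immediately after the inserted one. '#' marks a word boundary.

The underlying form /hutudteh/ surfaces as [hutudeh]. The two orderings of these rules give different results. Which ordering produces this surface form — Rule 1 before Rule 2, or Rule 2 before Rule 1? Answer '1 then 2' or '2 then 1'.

Order 1 then 2:
  1 Progressive Voicing Assimilation: [hutudteh] → [hutuddeh]
  2 Geminate Reduction: [hutuddeh] → [hutudeh]
  result: [hutudeh]
Order 2 then 1:
  2 Geminate Reduction: no change — [hutudteh]
  1 Progressive Voicing Assimilation: [hutudteh] → [hutuddeh]
  result: [hutuddeh]

1 then 2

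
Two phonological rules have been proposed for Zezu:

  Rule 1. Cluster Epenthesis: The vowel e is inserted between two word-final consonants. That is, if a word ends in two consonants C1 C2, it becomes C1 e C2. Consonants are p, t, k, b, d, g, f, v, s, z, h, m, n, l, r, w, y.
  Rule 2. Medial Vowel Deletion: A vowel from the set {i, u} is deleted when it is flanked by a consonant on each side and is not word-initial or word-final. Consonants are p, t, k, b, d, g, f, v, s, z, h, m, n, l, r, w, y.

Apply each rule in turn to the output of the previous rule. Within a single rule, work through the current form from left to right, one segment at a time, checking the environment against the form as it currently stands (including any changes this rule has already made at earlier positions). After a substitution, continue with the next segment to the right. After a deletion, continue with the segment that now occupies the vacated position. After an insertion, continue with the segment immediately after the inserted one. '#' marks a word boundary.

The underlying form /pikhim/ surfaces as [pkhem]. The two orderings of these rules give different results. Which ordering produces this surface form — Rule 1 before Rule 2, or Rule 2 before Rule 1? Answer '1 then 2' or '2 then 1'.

Order 1 then 2:
  1 Cluster Epenthesis: no change — [pikhim]
  2 Medial Vowel Deletion: [pikhim] → [pkhm]
  result: [pkhm]
Order 2 then 1:
  2 Medial Vowel Deletion: [pikhim] → [pkhm]
  1 Cluster Epenthesis: [pkhm] → [pkhem]
  result: [pkhem]

2 then 1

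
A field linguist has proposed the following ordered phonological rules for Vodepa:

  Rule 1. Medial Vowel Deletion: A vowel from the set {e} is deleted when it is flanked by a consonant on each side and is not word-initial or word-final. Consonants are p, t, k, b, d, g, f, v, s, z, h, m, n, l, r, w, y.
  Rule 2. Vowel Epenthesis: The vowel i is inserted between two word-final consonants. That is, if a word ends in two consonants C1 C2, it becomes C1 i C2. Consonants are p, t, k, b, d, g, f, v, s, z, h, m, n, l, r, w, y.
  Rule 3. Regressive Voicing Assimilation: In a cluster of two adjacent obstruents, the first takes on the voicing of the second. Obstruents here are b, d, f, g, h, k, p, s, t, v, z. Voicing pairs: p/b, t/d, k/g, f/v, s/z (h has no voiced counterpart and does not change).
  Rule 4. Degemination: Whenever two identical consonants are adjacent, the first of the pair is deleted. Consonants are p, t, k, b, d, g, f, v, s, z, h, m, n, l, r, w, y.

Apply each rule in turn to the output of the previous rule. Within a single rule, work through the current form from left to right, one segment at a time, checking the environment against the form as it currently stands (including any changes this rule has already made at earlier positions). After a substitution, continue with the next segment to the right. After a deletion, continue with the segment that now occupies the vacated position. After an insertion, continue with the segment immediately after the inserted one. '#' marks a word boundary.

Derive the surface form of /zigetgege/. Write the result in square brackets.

Rule 1 Medial Vowel Deletion: [zigetgege] → [zigtgge]
Rule 2 Vowel Epenthesis: no change — [zigtgge]
Rule 3 Regressive Voicing Assimilation: [zigtgge] → [zikdgge]
Rule 4 Degemination: [zikdgge] → [zikdge]

[zikdge]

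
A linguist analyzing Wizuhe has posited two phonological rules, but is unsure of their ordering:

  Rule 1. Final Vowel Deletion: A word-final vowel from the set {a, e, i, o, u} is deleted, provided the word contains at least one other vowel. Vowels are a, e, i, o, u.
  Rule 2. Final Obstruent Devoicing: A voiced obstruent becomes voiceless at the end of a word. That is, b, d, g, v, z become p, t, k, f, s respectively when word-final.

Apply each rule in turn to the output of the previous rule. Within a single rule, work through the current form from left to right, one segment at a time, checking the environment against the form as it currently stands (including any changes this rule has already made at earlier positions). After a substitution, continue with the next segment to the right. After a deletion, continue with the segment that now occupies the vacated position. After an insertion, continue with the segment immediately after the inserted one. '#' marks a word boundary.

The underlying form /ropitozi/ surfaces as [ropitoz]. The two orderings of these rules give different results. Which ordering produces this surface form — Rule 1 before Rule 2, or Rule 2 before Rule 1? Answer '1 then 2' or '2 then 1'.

Order 1 then 2:
  1 Final Vowel Deletion: [ropitozi] → [ropitoz]
  2 Final Obstruent Devoicing: [ropitoz] → [ropitos]
  result: [ropitos]
Order 2 then 1:
  2 Final Obstruent Devoicing: no change — [ropitozi]
  1 Final Vowel Deletion: [ropitozi] → [ropitoz]
  result: [ropitoz]

2 then 1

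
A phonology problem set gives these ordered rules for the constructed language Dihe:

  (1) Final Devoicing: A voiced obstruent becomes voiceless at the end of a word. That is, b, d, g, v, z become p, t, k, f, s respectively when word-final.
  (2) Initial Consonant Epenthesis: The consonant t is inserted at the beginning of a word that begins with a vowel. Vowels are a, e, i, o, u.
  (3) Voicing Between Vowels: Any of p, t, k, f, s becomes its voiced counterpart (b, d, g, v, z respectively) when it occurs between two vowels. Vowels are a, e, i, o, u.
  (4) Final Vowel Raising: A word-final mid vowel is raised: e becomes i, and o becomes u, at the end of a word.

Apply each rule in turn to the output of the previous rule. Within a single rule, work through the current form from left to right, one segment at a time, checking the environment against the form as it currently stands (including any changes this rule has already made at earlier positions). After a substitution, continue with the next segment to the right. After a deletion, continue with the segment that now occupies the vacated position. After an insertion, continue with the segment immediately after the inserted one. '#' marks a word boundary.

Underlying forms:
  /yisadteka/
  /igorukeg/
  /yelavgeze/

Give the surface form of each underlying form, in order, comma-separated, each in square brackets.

[yizadtega], [tigorugek], [yelavgezi]

/yisadteka/:
  (1) Final Devoicing: no change — [yisadteka]
  (2) Initial Consonant Epenthesis: no change — [yisadteka]
  (3) Voicing Between Vowels: [yisadteka] → [yizadtega]
  (4) Final Vowel Raising: no change — [yizadtega]
/igorukeg/:
  (1) Final Devoicing: [igorukeg] → [igorukek]
  (2) Initial Consonant Epenthesis: [igorukek] → [tigorukek]
  (3) Voicing Between Vowels: [tigorukek] → [tigorugek]
  (4) Final Vowel Raising: no change — [tigorugek]
/yelavgeze/:
  (1) Final Devoicing: no change — [yelavgeze]
  (2) Initial Consonant Epenthesis: no change — [yelavgeze]
  (3) Voicing Between Vowels: no change — [yelavgeze]
  (4) Final Vowel Raising: [yelavgeze] → [yelavgezi]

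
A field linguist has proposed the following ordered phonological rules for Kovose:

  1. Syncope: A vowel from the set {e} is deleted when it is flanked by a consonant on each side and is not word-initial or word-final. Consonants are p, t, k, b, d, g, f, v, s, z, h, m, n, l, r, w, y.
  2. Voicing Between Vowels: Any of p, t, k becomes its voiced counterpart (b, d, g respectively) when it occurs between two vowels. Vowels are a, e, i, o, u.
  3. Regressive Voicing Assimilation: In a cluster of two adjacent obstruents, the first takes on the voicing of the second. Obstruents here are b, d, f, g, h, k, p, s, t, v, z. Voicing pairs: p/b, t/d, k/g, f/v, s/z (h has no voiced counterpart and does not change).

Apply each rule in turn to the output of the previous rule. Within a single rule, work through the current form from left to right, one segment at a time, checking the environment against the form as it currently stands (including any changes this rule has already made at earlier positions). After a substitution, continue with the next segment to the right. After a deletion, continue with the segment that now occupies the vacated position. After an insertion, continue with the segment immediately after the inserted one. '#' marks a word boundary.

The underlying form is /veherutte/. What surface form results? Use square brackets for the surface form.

[fhrutte]

1 Syncope: [veherutte] → [vhrutte]
2 Voicing Between Vowels: no change — [vhrutte]
3 Regressive Voicing Assimilation: [vhrutte] → [fhrutte]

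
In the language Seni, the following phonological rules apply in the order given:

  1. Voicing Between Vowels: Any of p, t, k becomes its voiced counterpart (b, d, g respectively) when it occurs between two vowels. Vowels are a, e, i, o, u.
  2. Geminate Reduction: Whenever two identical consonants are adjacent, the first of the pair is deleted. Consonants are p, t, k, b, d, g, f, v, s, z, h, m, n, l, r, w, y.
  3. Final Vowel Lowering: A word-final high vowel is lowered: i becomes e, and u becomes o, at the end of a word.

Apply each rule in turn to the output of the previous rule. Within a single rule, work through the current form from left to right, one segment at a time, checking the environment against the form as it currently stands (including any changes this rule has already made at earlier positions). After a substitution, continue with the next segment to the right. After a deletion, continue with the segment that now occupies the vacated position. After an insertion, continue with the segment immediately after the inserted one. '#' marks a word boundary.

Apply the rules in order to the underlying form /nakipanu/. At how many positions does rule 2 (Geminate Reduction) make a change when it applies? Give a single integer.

0

1 Voicing Between Vowels: [nakipanu] → [nagibanu]
2 Geminate Reduction: no change — [nagibanu]
3 Final Vowel Lowering: [nagibanu] → [nagibano]
Rule 2 changed 0 position(s).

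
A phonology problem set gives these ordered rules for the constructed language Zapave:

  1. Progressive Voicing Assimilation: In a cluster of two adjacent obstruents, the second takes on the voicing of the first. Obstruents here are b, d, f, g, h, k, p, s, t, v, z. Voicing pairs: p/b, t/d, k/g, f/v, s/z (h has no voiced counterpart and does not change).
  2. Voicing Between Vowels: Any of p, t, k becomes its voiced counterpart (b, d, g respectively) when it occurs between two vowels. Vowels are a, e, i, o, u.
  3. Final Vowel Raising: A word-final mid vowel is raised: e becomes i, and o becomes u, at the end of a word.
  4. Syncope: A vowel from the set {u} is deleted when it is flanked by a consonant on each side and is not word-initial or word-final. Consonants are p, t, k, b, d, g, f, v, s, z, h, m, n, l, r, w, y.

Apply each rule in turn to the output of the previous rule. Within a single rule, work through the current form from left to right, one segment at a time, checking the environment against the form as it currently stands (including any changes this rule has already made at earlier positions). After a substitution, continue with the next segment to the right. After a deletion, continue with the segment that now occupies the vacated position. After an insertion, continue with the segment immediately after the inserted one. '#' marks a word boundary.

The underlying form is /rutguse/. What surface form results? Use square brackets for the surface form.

1 Progressive Voicing Assimilation: [rutguse] → [rutkuse]
2 Voicing Between Vowels: no change — [rutkuse]
3 Final Vowel Raising: [rutkuse] → [rutkusi]
4 Syncope: [rutkusi] → [rtksi]

[rtksi]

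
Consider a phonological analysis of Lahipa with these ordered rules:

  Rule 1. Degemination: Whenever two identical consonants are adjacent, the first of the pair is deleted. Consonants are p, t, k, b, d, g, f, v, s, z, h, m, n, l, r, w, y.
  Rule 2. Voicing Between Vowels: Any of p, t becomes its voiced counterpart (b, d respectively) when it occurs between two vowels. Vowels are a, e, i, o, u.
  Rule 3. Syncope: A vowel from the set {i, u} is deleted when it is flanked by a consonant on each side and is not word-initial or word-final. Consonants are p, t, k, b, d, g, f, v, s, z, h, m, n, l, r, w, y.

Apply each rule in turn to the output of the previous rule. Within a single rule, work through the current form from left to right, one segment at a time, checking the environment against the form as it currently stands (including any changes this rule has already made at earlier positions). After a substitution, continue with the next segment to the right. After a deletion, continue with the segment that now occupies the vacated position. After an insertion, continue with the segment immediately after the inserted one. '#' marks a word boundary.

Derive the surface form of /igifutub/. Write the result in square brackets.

[igfdb]

Rule 1 Degemination: no change — [igifutub]
Rule 2 Voicing Between Vowels: [igifutub] → [igifudub]
Rule 3 Syncope: [igifudub] → [igfdb]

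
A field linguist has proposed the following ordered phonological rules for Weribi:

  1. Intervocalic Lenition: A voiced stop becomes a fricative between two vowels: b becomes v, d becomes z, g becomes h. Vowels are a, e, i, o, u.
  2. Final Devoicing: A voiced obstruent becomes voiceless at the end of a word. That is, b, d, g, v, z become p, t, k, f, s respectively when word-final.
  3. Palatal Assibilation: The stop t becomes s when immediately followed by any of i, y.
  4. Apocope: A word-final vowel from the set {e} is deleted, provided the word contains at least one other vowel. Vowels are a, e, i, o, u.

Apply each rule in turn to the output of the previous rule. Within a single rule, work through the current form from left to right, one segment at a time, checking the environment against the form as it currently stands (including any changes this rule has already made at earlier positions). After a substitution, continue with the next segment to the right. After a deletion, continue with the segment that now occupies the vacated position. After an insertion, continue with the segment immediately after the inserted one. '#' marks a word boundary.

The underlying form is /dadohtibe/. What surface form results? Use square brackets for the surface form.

1 Intervocalic Lenition: [dadohtibe] → [dazohtive]
2 Final Devoicing: no change — [dazohtive]
3 Palatal Assibilation: [dazohtive] → [dazohsive]
4 Apocope: [dazohsive] → [dazohsiv]

[dazohsiv]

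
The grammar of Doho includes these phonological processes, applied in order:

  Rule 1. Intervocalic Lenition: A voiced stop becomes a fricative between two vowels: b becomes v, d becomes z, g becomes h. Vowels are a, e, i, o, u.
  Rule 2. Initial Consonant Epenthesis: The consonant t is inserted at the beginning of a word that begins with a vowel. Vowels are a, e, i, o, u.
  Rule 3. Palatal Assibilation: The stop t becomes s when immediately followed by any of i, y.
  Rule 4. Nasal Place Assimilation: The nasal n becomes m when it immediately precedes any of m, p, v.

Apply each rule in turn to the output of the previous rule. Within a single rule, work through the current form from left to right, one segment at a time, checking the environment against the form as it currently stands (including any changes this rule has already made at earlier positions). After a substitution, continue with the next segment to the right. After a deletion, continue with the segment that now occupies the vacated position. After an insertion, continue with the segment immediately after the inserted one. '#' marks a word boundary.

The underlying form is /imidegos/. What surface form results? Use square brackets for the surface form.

[simizehos]

Rule 1 Intervocalic Lenition: [imidegos] → [imizehos]
Rule 2 Initial Consonant Epenthesis: [imizehos] → [timizehos]
Rule 3 Palatal Assibilation: [timizehos] → [simizehos]
Rule 4 Nasal Place Assimilation: no change — [simizehos]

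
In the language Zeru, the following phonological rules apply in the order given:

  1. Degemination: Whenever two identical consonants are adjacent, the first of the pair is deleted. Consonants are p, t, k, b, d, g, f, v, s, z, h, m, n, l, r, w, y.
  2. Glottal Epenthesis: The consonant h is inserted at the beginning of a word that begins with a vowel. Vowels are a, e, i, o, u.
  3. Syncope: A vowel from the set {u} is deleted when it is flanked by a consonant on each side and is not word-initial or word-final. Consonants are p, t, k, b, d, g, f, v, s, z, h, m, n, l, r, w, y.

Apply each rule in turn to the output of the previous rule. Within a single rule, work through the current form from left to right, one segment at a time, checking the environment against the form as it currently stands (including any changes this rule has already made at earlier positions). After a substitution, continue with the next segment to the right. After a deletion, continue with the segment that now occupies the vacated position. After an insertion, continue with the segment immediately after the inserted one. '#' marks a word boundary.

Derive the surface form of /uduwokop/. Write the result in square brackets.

[hdwokop]

1 Degemination: no change — [uduwokop]
2 Glottal Epenthesis: [uduwokop] → [huduwokop]
3 Syncope: [huduwokop] → [hdwokop]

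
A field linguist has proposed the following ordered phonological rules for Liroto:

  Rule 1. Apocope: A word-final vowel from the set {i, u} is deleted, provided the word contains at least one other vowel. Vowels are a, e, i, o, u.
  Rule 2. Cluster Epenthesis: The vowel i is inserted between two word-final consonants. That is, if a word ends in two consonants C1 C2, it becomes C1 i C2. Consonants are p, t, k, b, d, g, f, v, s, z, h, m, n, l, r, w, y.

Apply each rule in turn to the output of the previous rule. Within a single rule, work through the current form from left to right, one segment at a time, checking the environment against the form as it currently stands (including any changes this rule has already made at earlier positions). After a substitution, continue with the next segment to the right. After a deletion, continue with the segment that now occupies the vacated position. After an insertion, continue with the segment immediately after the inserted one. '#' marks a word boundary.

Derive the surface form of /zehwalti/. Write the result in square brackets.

Rule 1 Apocope: [zehwalti] → [zehwalt]
Rule 2 Cluster Epenthesis: [zehwalt] → [zehwalit]

[zehwalit]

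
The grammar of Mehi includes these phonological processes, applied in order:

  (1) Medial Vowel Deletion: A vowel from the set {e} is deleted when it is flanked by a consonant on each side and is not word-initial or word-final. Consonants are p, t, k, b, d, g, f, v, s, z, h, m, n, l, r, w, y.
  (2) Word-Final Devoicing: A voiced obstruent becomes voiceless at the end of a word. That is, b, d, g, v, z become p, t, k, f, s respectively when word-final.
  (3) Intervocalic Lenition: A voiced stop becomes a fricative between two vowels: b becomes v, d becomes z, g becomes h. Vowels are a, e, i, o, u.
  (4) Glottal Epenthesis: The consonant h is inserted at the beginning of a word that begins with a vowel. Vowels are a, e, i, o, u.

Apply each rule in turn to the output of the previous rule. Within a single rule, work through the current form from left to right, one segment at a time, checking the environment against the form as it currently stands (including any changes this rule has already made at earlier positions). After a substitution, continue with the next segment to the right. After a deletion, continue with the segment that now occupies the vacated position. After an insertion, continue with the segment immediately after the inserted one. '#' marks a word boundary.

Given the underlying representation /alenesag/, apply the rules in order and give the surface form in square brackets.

(1) Medial Vowel Deletion: [alenesag] → [alnsag]
(2) Word-Final Devoicing: [alnsag] → [alnsak]
(3) Intervocalic Lenition: no change — [alnsak]
(4) Glottal Epenthesis: [alnsak] → [halnsak]

[halnsak]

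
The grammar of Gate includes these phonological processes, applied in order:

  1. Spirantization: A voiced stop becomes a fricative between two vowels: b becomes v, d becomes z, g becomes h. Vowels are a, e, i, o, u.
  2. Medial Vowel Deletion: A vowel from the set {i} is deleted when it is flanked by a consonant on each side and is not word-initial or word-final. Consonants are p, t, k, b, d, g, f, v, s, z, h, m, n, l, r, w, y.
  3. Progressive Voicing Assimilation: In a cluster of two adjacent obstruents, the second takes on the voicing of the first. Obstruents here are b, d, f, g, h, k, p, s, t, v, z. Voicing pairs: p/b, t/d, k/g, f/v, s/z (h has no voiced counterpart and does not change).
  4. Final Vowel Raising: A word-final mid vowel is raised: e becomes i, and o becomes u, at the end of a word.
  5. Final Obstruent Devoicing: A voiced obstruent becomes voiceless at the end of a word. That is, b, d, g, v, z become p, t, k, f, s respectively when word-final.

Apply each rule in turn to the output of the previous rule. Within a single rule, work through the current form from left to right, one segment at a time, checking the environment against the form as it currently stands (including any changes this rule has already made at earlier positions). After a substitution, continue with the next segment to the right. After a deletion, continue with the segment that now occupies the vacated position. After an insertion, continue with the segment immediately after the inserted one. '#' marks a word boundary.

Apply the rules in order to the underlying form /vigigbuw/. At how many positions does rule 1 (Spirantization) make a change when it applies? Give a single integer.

1 Spirantization: [vigigbuw] → [vihigbuw]
2 Medial Vowel Deletion: [vihigbuw] → [vhgbuw]
3 Progressive Voicing Assimilation: [vhgbuw] → [vhkpuw]
4 Final Vowel Raising: no change — [vhkpuw]
5 Final Obstruent Devoicing: no change — [vhkpuw]
Rule 1 changed 1 position(s).

1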